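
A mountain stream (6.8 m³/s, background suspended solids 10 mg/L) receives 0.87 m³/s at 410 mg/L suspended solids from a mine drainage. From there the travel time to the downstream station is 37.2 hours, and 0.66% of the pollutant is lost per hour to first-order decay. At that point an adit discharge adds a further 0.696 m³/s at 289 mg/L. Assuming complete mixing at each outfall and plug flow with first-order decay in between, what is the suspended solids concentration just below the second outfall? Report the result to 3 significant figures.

63.7 mg/L

After mixing, C = (6.800·10.00 + 0.8700·410.0) / 7.670 = 424.7/7.670 = 55.37 mg/L; combined flow 7.670 m³/s.
0.66%/h lost → k = −ln(1 − 0.0066) = 0.006622 h⁻¹.
First-order decay: C = 55.37·exp(−k·t) = 55.37·0.7817 = 43.28 mg/L.
Second outfall: C = (7.670·43.28 + 0.6960·289.0)/8.366 = 63.72 mg/L.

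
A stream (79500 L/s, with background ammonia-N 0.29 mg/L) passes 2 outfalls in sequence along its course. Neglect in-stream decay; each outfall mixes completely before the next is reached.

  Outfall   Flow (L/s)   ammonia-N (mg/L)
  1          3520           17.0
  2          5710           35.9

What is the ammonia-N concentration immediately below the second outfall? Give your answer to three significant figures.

Below outfall 1: Q → 83020 L/s, C = (79500·0.2900 + 3520·17.00)/83020 = 0.9985 mg/L.
Below outfall 2: Q → 88730 L/s, C = (83020·0.9985 + 5710·35.90)/88730 = 3.244 mg/L.

3.24 mg/L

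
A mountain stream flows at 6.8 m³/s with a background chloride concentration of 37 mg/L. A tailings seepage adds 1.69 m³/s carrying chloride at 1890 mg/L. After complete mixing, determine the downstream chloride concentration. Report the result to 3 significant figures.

406 mg/L

Mixed concentration C = ΣQC/ΣQ = (6.800·37.00 + 1.690·1890) / 8.490 = 3446/8.490 = 405.9 mg/L.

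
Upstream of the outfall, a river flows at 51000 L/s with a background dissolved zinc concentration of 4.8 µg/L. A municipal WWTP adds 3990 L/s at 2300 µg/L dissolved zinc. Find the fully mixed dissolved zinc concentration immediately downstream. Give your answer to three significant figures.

Conservation of mass: C = (51000·4.800 + 3990·2300) / 54990 = 9422000/54990 = 171.3 µg/L.

171 µg/L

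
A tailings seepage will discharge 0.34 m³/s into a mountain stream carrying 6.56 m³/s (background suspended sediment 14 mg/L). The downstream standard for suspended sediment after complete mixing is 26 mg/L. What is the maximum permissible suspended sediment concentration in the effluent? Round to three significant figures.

258 mg/L

At the limit, (Qr·Cr + Qe·Cₑ)/(Qr + Qe) = 26:
Cₑ = (6.900·26 − 6.560·14.00) / 0.3400 = 257.5 mg/L.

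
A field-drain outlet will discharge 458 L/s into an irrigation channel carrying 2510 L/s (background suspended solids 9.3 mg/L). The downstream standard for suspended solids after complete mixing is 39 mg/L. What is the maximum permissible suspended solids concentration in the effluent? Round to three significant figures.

At the limit, (Qr·Cr + Qe·Cₑ)/(Qr + Qe) = 39:
Cₑ = (2968·39 − 2510·9.300) / 458.0 = 201.8 mg/L.

202 mg/L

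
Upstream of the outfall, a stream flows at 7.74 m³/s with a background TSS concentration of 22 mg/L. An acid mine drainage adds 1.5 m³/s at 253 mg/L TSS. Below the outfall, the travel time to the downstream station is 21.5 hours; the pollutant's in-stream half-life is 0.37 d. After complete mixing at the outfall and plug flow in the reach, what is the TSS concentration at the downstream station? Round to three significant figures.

11.1 mg/L

Mixed concentration C = ΣQC/ΣQ = (7.740·22.00 + 1.500·253.0) / 9.240 = 549.8/9.240 = 59.50 mg/L.
Half-life 0.37 d → k = ln 2 / 0.37 = 1.873 d⁻¹.
First-order decay: C = 59.50·exp(−k·t) = 59.50·0.1867 = 11.11 mg/L.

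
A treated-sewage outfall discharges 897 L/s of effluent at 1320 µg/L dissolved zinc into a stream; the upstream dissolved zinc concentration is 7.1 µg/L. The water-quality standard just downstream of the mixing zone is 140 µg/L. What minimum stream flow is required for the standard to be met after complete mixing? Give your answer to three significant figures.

7960 L/s

Set C_mix = 140: (Q·7.100 + 897.0·1320) / (Q + 897.0) = 140
→ Q = 897.0·(1320 − 140)/(140 − 7.100) = 7964 L/s.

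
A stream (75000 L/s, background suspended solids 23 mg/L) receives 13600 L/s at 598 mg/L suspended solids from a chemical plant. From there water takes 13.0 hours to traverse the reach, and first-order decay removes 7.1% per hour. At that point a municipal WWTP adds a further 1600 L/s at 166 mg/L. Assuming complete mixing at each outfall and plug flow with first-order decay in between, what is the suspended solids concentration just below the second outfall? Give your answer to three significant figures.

44.9 mg/L

Flow-weighted average: C = (75000·23.00 + 13600·598.0) / 88600 = 9858000/88600 = 111.3 mg/L; combined flow 88600 L/s.
7.1%/h lost → k = −ln(1 − 0.071) = 0.07365 h⁻¹.
Applying C = C₀e^(−kt): 111.3 × 0.3839 = 42.71 mg/L.
Second outfall: C = (88600·42.71 + 1600·166.0)/90200 = 44.90 mg/L.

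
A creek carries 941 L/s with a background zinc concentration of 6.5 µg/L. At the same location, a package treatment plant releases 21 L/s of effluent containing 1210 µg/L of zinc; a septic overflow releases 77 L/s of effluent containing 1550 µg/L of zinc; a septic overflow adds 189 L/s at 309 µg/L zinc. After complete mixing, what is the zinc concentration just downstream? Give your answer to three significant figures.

After mixing, C = (941.0·6.500 + 21.00·1210 + 77.00·1550 + 189.0·309.0) / 1228 = 209300/1228 = 170.4 µg/L.

170 µg/L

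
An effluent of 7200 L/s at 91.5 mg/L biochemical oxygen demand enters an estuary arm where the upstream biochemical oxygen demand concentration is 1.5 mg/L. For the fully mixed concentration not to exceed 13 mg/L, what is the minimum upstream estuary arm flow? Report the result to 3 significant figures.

49100 L/s

Set C_mix = 13: (Q·1.500 + 7200·91.50) / (Q + 7200) = 13
→ Q = 7200·(91.50 − 13)/(13 − 1.500) = 49150 L/s.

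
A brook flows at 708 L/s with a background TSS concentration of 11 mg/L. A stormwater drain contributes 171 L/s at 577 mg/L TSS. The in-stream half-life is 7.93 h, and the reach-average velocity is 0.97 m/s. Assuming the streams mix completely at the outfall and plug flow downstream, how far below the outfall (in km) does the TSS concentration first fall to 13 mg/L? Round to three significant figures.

89.2 km

Flow-weighted average: C = (708.0·11.00 + 171.0·577.0) / 879.0 = 106500/879.0 = 121.1 mg/L.
Half-life 7.93 h → k = ln 2 / 7.93 = 0.08741 h⁻¹ = 2.098 d⁻¹.
Set 121.1·exp(−k·t) = 13 → t = ln(121.1/13)/k = 91920 s = 25.53 h.
Distance = v·t = 0.97·91920 = 89160 m = 89.16 km.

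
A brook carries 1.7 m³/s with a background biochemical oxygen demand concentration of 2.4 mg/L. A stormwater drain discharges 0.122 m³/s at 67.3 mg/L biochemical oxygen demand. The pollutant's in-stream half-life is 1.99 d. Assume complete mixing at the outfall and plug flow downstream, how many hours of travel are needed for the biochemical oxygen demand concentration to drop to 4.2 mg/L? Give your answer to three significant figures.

32.6 h

Mass balance: C = (1.700·2.400 + 0.1220·67.30) / 1.822 = 12.29/1.822 = 6.746 mg/L.
Half-life 1.99 d → k = ln 2 / 1.99 = 0.3483 d⁻¹.
6.746·exp(−k·t) = 4.2 → t = ln(6.746/4.2)/k = 117500 s = 32.65 h.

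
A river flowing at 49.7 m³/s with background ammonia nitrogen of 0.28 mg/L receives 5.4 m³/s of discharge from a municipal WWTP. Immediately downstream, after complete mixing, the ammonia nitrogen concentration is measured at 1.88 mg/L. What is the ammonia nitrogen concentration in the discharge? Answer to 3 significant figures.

16.6 mg/L

Mass balance: 49.70·0.2800 + 5.400·Cₑ = 55.10·1.880
→ Cₑ = (55.10·1.880 − 49.70·0.2800) / 5.400 = 16.61 mg/L.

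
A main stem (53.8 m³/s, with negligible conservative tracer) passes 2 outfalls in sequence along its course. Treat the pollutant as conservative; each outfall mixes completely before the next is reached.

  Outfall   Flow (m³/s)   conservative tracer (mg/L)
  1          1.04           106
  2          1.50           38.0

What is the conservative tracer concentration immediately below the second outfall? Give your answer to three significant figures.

After outfall 1: Q = 53.80 + 1.040 = 54.84 m³/s; C = (53.80·0 + 1.040·106.0)/54.84 = 2.010 mg/L.
After outfall 2: Q = 54.84 + 1.500 = 56.34 m³/s; C = (54.84·2.010 + 1.500·38.00)/56.34 = 2.968 mg/L.

2.97 mg/L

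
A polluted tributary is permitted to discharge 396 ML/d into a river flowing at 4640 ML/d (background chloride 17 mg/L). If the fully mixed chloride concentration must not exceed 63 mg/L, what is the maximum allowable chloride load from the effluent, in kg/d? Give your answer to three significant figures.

238000 kg/d

Mass balance at the limit: 4640·17.00 + 396.0·Cₑ = 5036·63 → Cₑ = 602.0 mg/L.
396.0 ML/d = 4.583 m³/s. Load = 4.583 m³/s × 602.0 g/m³ × 86 400 s/d = 238400 kg/d.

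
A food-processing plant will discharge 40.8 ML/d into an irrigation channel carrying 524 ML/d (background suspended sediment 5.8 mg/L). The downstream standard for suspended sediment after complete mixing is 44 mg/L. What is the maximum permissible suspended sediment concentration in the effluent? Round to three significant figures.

At the limit, (Qr·Cr + Qe·Cₑ)/(Qr + Qe) = 44:
Cₑ = (564.8·44 − 524.0·5.800) / 40.80 = 534.6 mg/L.

535 mg/L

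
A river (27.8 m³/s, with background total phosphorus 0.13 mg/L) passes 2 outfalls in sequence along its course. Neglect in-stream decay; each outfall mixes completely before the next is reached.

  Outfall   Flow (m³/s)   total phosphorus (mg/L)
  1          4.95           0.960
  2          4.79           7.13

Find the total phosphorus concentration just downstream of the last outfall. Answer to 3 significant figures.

1.13 mg/L

Outfall 1: combined Q = 32.75 m³/s; C = (27.80·0.1300 + 4.950·0.9600)/32.75 = 0.2555 mg/L.
Outfall 2: combined Q = 37.54 m³/s; C = (32.75·0.2555 + 4.790·7.130)/37.54 = 1.133 mg/L.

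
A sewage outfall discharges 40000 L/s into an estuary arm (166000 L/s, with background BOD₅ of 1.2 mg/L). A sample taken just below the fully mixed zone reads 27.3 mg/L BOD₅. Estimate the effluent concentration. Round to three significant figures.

136 mg/L

Mass balance: 166000·1.200 + 40000·Cₑ = 206000·27.30
→ Cₑ = (206000·27.30 − 166000·1.200) / 40000 = 135.6 mg/L.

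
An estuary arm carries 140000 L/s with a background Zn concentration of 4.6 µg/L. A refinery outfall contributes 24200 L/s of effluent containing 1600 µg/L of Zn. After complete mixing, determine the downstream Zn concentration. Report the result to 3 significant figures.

Mixed concentration C = ΣQC/ΣQ = (140000·4.600 + 24200·1600) / 164200 = 39360000/164200 = 239.7 µg/L.

240 µg/L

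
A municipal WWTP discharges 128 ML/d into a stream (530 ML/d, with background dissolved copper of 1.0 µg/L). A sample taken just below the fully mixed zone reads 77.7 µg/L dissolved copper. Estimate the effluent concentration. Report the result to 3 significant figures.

395 µg/L

Mass balance: 530.0·1.000 + 128.0·Cₑ = 658.0·77.70
→ Cₑ = (658.0·77.70 − 530.0·1.000) / 128.0 = 395.3 µg/L.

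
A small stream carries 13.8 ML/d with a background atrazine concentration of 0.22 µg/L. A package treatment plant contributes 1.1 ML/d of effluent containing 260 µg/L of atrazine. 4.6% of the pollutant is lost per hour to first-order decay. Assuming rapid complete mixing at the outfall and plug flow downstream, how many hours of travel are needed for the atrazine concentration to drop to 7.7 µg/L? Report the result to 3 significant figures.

Mixed concentration C = ΣQC/ΣQ = (13.80·0.2200 + 1.100·260.0) / 14.90 = 289.0/14.90 = 19.40 µg/L.
4.6%/h lost → k = −ln(1 − 0.046) = 0.04709 h⁻¹.
19.40·exp(−k·t) = 7.7 → t = ln(19.40/7.7)/k = 70630 s = 19.62 h.

19.6 h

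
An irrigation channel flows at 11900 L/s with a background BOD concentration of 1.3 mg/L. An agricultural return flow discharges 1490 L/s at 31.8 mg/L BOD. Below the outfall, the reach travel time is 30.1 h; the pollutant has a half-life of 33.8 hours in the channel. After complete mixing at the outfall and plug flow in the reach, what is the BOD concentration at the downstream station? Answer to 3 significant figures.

2.53 mg/L

Flow-weighted average: C = (11900·1.300 + 1490·31.80) / 13390 = 62850/13390 = 4.694 mg/L.
Half-life 33.8 h → k = ln 2 / 33.8 = 0.02051 h⁻¹ = 0.4922 d⁻¹.
After decay, C = 4.694 × e^(−kt) = 4.694 × 0.5394 = 2.532 mg/L.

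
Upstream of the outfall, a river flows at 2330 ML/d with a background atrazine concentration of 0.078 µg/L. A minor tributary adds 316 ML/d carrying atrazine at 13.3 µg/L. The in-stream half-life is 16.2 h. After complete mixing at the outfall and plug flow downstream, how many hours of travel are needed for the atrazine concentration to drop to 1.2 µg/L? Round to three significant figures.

7.54 h

Mass balance: C = (2330·0.07800 + 316.0·13.30) / 2646 = 4385/2646 = 1.657 µg/L.
Half-life 16.2 h → k = ln 2 / 16.2 = 0.04279 h⁻¹ = 1.027 d⁻¹.
1.657·exp(−k·t) = 1.2 → t = ln(1.657/1.2)/k = 27150 s = 7.542 h.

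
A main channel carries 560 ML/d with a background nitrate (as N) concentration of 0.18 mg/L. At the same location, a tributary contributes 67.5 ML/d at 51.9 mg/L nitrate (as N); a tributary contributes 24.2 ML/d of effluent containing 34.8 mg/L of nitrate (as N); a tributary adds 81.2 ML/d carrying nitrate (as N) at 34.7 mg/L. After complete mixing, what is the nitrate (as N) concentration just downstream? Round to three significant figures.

9.91 mg/L

Conservation of mass: C = (560.0·0.1800 + 67.50·51.90 + 24.20·34.80 + 81.20·34.70) / 732.9 = 7264/732.9 = 9.911 mg/L.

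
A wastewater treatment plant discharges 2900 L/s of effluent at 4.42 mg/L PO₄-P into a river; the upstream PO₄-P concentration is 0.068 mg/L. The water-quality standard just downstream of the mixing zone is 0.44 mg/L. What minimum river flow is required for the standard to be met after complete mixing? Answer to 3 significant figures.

Set C_mix = 0.44: (Q·0.06800 + 2900·4.420) / (Q + 2900) = 0.44
→ Q = 2900·(4.420 − 0.44)/(0.44 − 0.06800) = 31030 L/s.

31000 L/s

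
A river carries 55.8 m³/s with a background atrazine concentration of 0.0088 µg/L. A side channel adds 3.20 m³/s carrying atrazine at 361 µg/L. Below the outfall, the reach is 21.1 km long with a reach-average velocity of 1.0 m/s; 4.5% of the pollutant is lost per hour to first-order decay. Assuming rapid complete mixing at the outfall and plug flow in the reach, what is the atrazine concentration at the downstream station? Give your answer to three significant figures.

After mixing, C = (55.80·0.008800 + 3.200·361.0) / 59.00 = 1156/59.00 = 19.59 µg/L.
Travel time t = 21.1·1000 / 1.0 = 21100 s = 5.861 h.
4.5%/h lost → k = −ln(1 − 0.045) = 0.04604 h⁻¹.
Decay over the reach: 19.59·exp(−kt) = 19.59·0.7635 = 14.96 µg/L.

15.0 µg/L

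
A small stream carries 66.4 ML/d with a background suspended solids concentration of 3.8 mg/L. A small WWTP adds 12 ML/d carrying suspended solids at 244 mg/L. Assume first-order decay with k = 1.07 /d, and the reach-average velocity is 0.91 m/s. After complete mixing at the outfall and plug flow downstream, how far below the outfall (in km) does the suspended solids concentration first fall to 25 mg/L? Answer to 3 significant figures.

Flow-weighted average: C = (66.40·3.800 + 12.00·244.0) / 78.40 = 3180/78.40 = 40.57 mg/L.
Set 40.57·exp(−k·t) = 25 → t = ln(40.57/25)/k = 39080 s = 10.86 h.
Distance = v·t = 0.91·39080 = 35570 m = 35.57 km.

35.6 km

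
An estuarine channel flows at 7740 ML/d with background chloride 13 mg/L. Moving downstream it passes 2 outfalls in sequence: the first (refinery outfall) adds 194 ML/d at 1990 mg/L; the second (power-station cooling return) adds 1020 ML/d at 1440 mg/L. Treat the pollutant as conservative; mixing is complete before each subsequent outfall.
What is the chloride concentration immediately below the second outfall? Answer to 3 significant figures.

218 mg/L

After outfall 1: Q = 7740 + 194.0 = 7934 ML/d; C = (7740·13.00 + 194.0·1990)/7934 = 61.34 mg/L.
After outfall 2: Q = 7934 + 1020 = 8954 ML/d; C = (7934·61.34 + 1020·1440)/8954 = 218.4 mg/L.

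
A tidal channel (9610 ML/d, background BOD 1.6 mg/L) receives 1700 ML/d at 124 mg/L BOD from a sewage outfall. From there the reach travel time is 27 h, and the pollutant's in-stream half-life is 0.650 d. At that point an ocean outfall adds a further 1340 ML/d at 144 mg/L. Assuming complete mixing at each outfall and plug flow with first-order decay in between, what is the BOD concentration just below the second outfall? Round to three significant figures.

20.6 mg/L

Conservation of mass: C = (9610·1.600 + 1700·124.0) / 11310 = 226200/11310 = 20.00 mg/L; combined flow 11310 ML/d.
Half-life 0.650 d → k = ln 2 / 0.650 = 1.066 d⁻¹.
Decay over the reach: 20.00·exp(−kt) = 20.00·0.3013 = 6.025 mg/L.
Second outfall: C = (11310·6.025 + 1340·144.0)/12650 = 20.64 mg/L.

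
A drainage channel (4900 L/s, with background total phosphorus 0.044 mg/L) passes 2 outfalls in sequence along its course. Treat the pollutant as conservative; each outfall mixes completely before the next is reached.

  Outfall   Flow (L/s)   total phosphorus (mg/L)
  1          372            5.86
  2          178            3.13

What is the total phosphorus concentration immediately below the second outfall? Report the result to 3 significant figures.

0.542 mg/L

After outfall 1: Q = 4900 + 372.0 = 5272 L/s; C = (4900·0.04400 + 372.0·5.860)/5272 = 0.4544 mg/L.
After outfall 2: Q = 5272 + 178.0 = 5450 L/s; C = (5272·0.4544 + 178.0·3.130)/5450 = 0.5418 mg/L.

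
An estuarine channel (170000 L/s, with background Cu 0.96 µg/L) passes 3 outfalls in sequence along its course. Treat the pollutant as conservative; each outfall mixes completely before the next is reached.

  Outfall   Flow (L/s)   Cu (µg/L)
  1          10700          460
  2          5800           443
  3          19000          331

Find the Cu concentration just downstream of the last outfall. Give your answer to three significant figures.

67.9 µg/L

Below outfall 1: Q → 180700 L/s, C = (170000·0.9600 + 10700·460.0)/180700 = 28.14 µg/L.
Below outfall 2: Q → 186500 L/s, C = (180700·28.14 + 5800·443.0)/186500 = 41.04 µg/L.
Below outfall 3: Q → 205500 L/s, C = (186500·41.04 + 19000·331.0)/205500 = 67.85 µg/L.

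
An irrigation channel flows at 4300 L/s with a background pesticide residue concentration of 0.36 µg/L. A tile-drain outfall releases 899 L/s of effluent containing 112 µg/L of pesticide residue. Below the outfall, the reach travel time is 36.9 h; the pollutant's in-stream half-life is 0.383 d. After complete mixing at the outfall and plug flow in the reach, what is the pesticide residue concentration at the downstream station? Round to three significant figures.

Flow-weighted average: C = (4300·0.3600 + 899.0·112.0) / 5199 = 102200/5199 = 19.66 µg/L.
Half-life 0.383 d → k = ln 2 / 0.383 = 1.810 d⁻¹.
First-order decay: C = 19.66·exp(−k·t) = 19.66·0.06188 = 1.217 µg/L.

1.22 µg/L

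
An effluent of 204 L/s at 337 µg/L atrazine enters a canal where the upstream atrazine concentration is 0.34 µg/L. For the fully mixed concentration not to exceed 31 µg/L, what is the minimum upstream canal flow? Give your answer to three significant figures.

2040 L/s

Set C_mix = 31: (Q·0.3400 + 204.0·337.0) / (Q + 204.0) = 31
→ Q = 204.0·(337.0 − 31)/(31 − 0.3400) = 2036 L/s.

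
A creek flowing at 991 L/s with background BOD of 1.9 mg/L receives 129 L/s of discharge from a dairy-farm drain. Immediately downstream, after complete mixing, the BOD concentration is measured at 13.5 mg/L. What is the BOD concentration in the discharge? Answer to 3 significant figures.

103 mg/L

Mass balance: 991.0·1.900 + 129.0·Cₑ = 1120·13.50
→ Cₑ = (1120·13.50 − 991.0·1.900) / 129.0 = 102.6 mg/L.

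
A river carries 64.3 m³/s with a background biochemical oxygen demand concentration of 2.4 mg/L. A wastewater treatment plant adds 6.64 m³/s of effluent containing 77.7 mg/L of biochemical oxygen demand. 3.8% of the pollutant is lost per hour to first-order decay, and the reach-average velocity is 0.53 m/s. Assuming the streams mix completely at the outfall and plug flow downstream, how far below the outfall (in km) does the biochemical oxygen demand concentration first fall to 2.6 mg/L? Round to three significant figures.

63.5 km

Mass balance: C = (64.30·2.400 + 6.640·77.70) / 70.94 = 670.2/70.94 = 9.448 mg/L.
3.8%/h lost → k = −ln(1 − 0.038) = 0.03874 h⁻¹.
Set 9.448·exp(−k·t) = 2.6 → t = ln(9.448/2.6)/k = 119900 s = 33.31 h.
Distance = v·t = 0.53·119900 = 63550 m = 63.55 km.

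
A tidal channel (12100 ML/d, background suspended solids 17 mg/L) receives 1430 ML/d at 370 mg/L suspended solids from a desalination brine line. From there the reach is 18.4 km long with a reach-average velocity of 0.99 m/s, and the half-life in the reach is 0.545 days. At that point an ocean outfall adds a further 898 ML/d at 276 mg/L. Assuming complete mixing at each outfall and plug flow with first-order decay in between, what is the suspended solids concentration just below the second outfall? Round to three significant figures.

Mass balance: C = (12100·17.00 + 1430·370.0) / 13530 = 734800/13530 = 54.31 mg/L; combined flow 13530 ML/d.
Travel time t = 18.4·1000 / 0.99 = 18590 s = 5.163 h.
Half-life 0.545 d → k = ln 2 / 0.545 = 1.272 d⁻¹.
After decay, C = 54.31 × e^(−kt) = 54.31 × 0.7606 = 41.31 mg/L.
Second outfall: C = (13530·41.31 + 898.0·276.0)/14430 = 55.92 mg/L.

55.9 mg/L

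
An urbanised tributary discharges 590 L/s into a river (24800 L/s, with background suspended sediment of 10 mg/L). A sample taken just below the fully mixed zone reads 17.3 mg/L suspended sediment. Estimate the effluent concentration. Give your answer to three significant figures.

Mass balance: 24800·10.00 + 590.0·Cₑ = 25390·17.30
→ Cₑ = (25390·17.30 − 24800·10.00) / 590.0 = 324.1 mg/L.

324 mg/L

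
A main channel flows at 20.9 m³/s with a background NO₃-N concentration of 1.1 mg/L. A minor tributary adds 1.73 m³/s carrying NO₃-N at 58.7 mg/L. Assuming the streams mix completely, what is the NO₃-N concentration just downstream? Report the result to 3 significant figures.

5.50 mg/L

Conservation of mass: C = (20.90·1.100 + 1.730·58.70) / 22.63 = 124.5/22.63 = 5.503 mg/L.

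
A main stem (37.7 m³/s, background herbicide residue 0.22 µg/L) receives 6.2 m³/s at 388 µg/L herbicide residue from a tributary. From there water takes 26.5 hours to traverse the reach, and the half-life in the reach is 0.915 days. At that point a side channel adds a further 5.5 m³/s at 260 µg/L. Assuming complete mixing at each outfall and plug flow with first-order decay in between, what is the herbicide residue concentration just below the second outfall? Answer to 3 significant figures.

50.1 µg/L

After mixing, C = (37.70·0.2200 + 6.200·388.0) / 43.90 = 2414/43.90 = 54.99 µg/L; combined flow 43.90 m³/s.
Half-life 0.915 d → k = ln 2 / 0.915 = 0.7575 d⁻¹.
Decay over the reach: 54.99·exp(−kt) = 54.99·0.4332 = 23.82 µg/L.
At the second outfall, C = (43.90·23.82 + 5.500·260.0) / (43.90 + 5.500) = 50.12 µg/L.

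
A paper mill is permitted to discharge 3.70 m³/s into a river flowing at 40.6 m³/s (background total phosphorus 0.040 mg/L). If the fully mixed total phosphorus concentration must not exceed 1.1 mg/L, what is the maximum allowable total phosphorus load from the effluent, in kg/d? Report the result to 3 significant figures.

4070 kg/d

Mass balance at the limit: 40.60·0.04000 + 3.700·Cₑ = 44.30·1.1 → Cₑ = 12.73 mg/L.
Load = 3.700 m³/s × 12.73 g/m³ × 86 400 s/d = 4070 kg/d.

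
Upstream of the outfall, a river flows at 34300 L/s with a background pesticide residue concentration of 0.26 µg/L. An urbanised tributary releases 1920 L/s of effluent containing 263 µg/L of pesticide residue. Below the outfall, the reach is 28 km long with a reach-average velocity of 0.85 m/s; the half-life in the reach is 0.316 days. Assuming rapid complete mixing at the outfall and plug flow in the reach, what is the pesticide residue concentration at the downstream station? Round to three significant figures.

Mixed concentration C = ΣQC/ΣQ = (34300·0.2600 + 1920·263.0) / 36220 = 513900/36220 = 14.19 µg/L.
Travel time t = 28·1000 / 0.85 = 32940 s = 9.150 h.
Half-life 0.316 d → k = ln 2 / 0.316 = 2.194 d⁻¹.
Decay over the reach: 14.19·exp(−kt) = 14.19·0.4333 = 6.148 µg/L.

6.15 µg/L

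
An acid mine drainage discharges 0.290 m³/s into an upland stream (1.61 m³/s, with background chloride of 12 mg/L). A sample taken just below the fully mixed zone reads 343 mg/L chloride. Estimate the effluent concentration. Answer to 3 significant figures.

Mass balance: 1.610·12.00 + 0.2900·Cₑ = 1.900·343.0
→ Cₑ = (1.900·343.0 − 1.610·12.00) / 0.2900 = 2181 mg/L.

2180 mg/L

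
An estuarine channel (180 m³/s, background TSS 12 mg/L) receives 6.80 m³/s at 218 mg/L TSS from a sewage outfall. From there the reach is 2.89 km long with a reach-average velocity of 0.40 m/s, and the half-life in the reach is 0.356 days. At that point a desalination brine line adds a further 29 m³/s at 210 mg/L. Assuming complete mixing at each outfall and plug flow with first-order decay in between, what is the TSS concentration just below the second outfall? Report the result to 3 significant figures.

Mass balance: C = (180.0·12.00 + 6.800·218.0) / 186.8 = 3642/186.8 = 19.50 mg/L; combined flow 186.8 m³/s.
Travel time t = 2.89·1000 / 0.40 = 7225 s = 2.007 h.
Half-life 0.356 d → k = ln 2 / 0.356 = 1.947 d⁻¹.
First-order decay: C = 19.50·exp(−k·t) = 19.50·0.8497 = 16.57 mg/L.
Second outfall: C = (186.8·16.57 + 29.00·210.0)/215.8 = 42.56 mg/L.

42.6 mg/L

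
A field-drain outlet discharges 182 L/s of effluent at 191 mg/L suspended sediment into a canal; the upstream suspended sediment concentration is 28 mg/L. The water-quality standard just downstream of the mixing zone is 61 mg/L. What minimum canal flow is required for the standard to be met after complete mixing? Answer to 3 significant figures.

717 L/s

Set C_mix = 61: (Q·28.00 + 182.0·191.0) / (Q + 182.0) = 61
→ Q = 182.0·(191.0 − 61)/(61 − 28.00) = 717.0 L/s.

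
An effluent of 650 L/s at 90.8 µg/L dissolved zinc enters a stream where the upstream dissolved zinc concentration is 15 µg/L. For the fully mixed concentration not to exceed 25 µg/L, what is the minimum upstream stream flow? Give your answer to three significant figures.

Set C_mix = 25: (Q·15.00 + 650.0·90.80) / (Q + 650.0) = 25
→ Q = 650.0·(90.80 − 25)/(25 − 15.00) = 4277 L/s.

4280 L/s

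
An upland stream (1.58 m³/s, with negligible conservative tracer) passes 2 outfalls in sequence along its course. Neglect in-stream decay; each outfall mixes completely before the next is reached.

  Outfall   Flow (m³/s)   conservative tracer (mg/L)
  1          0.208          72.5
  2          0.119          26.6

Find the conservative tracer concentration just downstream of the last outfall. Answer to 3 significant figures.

9.57 mg/L

Below outfall 1: Q → 1.788 m³/s, C = (1.580·0 + 0.2080·72.50)/1.788 = 8.434 mg/L.
Below outfall 2: Q → 1.907 m³/s, C = (1.788·8.434 + 0.1190·26.60)/1.907 = 9.568 mg/L.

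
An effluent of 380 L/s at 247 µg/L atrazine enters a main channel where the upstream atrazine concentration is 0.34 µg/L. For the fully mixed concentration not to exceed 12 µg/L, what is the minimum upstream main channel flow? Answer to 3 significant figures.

7660 L/s

Set C_mix = 12: (Q·0.3400 + 380.0·247.0) / (Q + 380.0) = 12
→ Q = 380.0·(247.0 − 12)/(12 − 0.3400) = 7659 L/s.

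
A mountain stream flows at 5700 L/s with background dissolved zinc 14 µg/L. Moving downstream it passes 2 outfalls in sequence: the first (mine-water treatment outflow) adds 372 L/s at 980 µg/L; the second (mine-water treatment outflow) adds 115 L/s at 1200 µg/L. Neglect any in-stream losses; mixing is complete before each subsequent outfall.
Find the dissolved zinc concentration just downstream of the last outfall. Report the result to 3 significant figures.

After outfall 1: Q = 5700 + 372.0 = 6072 L/s; C = (5700·14.00 + 372.0·980.0)/6072 = 73.18 µg/L.
After outfall 2: Q = 6072 + 115.0 = 6187 L/s; C = (6072·73.18 + 115.0·1200)/6187 = 94.13 µg/L.

94.1 µg/L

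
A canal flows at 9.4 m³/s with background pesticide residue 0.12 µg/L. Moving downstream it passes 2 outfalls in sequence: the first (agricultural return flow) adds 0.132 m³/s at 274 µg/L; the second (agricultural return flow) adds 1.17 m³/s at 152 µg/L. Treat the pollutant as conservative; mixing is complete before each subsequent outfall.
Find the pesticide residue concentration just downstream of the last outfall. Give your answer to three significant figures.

Below outfall 1: Q → 9.532 m³/s, C = (9.400·0.1200 + 0.1320·274.0)/9.532 = 3.913 µg/L.
Below outfall 2: Q → 10.70 m³/s, C = (9.532·3.913 + 1.170·152.0)/10.70 = 20.10 µg/L.

20.1 µg/L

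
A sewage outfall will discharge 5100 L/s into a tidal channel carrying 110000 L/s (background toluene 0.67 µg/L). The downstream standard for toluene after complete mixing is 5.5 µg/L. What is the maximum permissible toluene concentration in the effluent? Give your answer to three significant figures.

At the limit, (Qr·Cr + Qe·Cₑ)/(Qr + Qe) = 5.5:
Cₑ = (115100·5.5 − 110000·0.6700) / 5100 = 109.7 µg/L.

110 µg/L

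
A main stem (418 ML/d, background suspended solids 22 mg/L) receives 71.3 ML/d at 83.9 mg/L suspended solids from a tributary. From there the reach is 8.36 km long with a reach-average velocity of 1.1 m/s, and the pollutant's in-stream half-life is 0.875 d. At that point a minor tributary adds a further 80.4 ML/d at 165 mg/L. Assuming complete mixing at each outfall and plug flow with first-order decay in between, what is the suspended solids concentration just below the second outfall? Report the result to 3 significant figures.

Mixed concentration C = ΣQC/ΣQ = (418.0·22.00 + 71.30·83.90) / 489.3 = 15180/489.3 = 31.02 mg/L; combined flow 489.3 ML/d.
Travel time t = 8.36·1000 / 1.1 = 7600 s = 2.111 h.
Half-life 0.875 d → k = ln 2 / 0.875 = 0.7922 d⁻¹.
After decay, C = 31.02 × e^(−kt) = 31.02 × 0.9327 = 28.93 mg/L.
Second outfall: C = (489.3·28.93 + 80.40·165.0)/569.7 = 48.13 mg/L.

48.1 mg/L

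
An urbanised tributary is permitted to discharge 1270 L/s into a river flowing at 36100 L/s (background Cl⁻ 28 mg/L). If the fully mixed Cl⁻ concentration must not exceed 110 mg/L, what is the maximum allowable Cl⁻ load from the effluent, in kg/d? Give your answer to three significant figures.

Mass balance at the limit: 36100·28.00 + 1270·Cₑ = 37370·110 → Cₑ = 2441 mg/L.
1270 L/s = 1.270 m³/s. Load = 1.270 m³/s × 2441 g/m³ × 86 400 s/d = 267800 kg/d.

268000 kg/d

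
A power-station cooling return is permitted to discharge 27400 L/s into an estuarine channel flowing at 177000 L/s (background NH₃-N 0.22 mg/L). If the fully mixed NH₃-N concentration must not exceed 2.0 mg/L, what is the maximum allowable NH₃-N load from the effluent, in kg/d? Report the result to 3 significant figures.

32000 kg/d

Mass balance at the limit: 177000·0.2200 + 27400·Cₑ = 204400·2.0 → Cₑ = 13.50 mg/L.
27400 L/s = 27.40 m³/s. Load = 27.40 m³/s × 13.50 g/m³ × 86 400 s/d = 31960 kg/d.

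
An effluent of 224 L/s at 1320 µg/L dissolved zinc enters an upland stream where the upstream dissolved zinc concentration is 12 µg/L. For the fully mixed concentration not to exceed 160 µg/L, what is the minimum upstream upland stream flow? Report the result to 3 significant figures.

1760 L/s

Set C_mix = 160: (Q·12.00 + 224.0·1320) / (Q + 224.0) = 160
→ Q = 224.0·(1320 − 160)/(160 − 12.00) = 1756 L/s.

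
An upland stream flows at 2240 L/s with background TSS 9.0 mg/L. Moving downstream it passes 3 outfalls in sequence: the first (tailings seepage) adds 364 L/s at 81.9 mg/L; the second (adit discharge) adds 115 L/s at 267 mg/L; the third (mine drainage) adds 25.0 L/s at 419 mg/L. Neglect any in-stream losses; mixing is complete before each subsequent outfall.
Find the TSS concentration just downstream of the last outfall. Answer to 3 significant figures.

Outfall 1: combined Q = 2604 L/s; C = (2240·9.000 + 364.0·81.90)/2604 = 19.19 mg/L.
Outfall 2: combined Q = 2719 L/s; C = (2604·19.19 + 115.0·267.0)/2719 = 29.67 mg/L.
Outfall 3: combined Q = 2744 L/s; C = (2719·29.67 + 25.00·419.0)/2744 = 33.22 mg/L.

33.2 mg/L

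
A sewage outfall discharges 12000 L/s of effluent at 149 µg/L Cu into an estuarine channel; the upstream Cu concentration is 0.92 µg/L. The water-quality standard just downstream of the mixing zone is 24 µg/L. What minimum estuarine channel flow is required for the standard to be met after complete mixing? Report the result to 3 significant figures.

65000 L/s

Set C_mix = 24: (Q·0.9200 + 12000·149.0) / (Q + 12000) = 24
→ Q = 12000·(149.0 − 24)/(24 − 0.9200) = 64990 L/s.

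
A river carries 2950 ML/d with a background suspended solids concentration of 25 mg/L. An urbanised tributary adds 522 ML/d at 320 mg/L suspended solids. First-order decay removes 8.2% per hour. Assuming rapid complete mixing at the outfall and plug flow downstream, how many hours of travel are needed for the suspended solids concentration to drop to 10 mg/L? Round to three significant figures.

22.6 h

Conservation of mass: C = (2950·25.00 + 522.0·320.0) / 3472 = 240800/3472 = 69.35 mg/L.
8.2%/h lost → k = −ln(1 − 0.082) = 0.08556 h⁻¹.
69.35·exp(−k·t) = 10 → t = ln(69.35/10)/k = 81490 s = 22.64 h.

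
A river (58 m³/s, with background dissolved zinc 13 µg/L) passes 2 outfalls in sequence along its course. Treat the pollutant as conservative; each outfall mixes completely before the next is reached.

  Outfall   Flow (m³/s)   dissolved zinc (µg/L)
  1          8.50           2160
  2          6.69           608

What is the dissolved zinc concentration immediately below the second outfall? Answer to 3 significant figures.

Below outfall 1: Q → 66.50 m³/s, C = (58.00·13.00 + 8.500·2160)/66.50 = 287.4 µg/L.
Below outfall 2: Q → 73.19 m³/s, C = (66.50·287.4 + 6.690·608.0)/73.19 = 316.7 µg/L.

317 µg/L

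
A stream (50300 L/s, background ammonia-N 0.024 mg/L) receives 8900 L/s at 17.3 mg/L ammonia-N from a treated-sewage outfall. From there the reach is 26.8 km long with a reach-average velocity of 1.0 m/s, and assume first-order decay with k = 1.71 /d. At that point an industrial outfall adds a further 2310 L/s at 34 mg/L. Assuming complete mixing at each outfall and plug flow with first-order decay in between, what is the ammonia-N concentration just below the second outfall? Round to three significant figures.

2.76 mg/L

Mass balance: C = (50300·0.02400 + 8900·17.30) / 59200 = 155200/59200 = 2.621 mg/L; combined flow 59200 L/s.
Travel time t = 26.8·1000 / 1.0 = 26800 s = 7.444 h.
Applying C = C₀e^(−kt): 2.621 × 0.5884 = 1.542 mg/L.
At the second outfall, C = (59200·1.542 + 2310·34.00) / (59200 + 2310) = 2.761 mg/L.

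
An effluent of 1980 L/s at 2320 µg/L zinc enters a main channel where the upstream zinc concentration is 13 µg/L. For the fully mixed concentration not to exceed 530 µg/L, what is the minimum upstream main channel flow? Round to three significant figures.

Set C_mix = 530: (Q·13.00 + 1980·2320) / (Q + 1980) = 530
→ Q = 1980·(2320 − 530)/(530 − 13.00) = 6855 L/s.

6860 L/s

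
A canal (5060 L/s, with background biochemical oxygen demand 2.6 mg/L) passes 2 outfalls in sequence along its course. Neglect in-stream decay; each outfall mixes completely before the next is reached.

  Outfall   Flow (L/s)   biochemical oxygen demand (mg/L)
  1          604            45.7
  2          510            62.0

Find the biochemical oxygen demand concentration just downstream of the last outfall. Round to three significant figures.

Below outfall 1: Q → 5664 L/s, C = (5060·2.600 + 604.0·45.70)/5664 = 7.196 mg/L.
Below outfall 2: Q → 6174 L/s, C = (5664·7.196 + 510.0·62.00)/6174 = 11.72 mg/L.

11.7 mg/L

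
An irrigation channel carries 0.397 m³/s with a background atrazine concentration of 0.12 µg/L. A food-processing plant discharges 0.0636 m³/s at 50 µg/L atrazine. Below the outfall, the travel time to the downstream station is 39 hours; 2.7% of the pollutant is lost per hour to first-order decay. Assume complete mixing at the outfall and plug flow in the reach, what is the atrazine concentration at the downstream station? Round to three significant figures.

2.41 µg/L

Mass balance: C = (0.3970·0.1200 + 0.06360·50.00) / 0.4606 = 3.228/0.4606 = 7.007 µg/L.
2.7%/h lost → k = −ln(1 − 0.027) = 0.02737 h⁻¹.
After decay, C = 7.007 × e^(−kt) = 7.007 × 0.3439 = 2.410 µg/L.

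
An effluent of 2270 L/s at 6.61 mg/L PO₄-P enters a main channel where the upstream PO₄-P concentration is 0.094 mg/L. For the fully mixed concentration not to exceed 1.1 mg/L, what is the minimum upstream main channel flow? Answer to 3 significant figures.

12400 L/s

Set C_mix = 1.1: (Q·0.09400 + 2270·6.610) / (Q + 2270) = 1.1
→ Q = 2270·(6.610 − 1.1)/(1.1 − 0.09400) = 12430 L/s.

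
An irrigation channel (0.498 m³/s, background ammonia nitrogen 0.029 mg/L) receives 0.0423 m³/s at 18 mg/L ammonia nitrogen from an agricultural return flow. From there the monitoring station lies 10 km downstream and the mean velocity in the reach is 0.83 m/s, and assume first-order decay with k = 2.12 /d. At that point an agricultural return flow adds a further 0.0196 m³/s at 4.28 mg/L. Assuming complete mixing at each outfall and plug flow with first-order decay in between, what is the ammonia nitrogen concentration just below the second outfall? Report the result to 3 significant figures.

Flow-weighted average: C = (0.4980·0.02900 + 0.04230·18.00) / 0.5403 = 0.7758/0.5403 = 1.436 mg/L; combined flow 0.5403 m³/s.
Travel time t = 10·1000 / 0.83 = 12050 s = 3.347 h.
First-order decay: C = 1.436·exp(−k·t) = 1.436·0.7441 = 1.068 mg/L.
At the second outfall, C = (0.5403·1.068 + 0.01960·4.280) / (0.5403 + 0.01960) = 1.181 mg/L.

1.18 mg/L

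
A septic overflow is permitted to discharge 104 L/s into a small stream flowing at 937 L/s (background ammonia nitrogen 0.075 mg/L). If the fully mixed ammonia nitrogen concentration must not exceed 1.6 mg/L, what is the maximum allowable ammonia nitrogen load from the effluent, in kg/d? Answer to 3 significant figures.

Mass balance at the limit: 937.0·0.07500 + 104.0·Cₑ = 1041·1.6 → Cₑ = 15.34 mg/L.
104.0 L/s = 0.1040 m³/s. Load = 0.1040 m³/s × 15.34 g/m³ × 86 400 s/d = 137.8 kg/d.

138 kg/d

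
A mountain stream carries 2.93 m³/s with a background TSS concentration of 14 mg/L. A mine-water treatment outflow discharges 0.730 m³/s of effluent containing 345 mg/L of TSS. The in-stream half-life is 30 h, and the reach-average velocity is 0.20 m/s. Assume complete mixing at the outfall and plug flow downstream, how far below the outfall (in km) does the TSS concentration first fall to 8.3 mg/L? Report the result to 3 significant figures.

70.6 km

Mass balance: C = (2.930·14.00 + 0.7300·345.0) / 3.660 = 292.9/3.660 = 80.02 mg/L.
Half-life 30 h → k = ln 2 / 30 = 0.02310 h⁻¹ = 0.5545 d⁻¹.
Set 80.02·exp(−k·t) = 8.3 → t = ln(80.02/8.3)/k = 353100 s = 98.07 h.
Distance = v·t = 0.20·353100 = 70610 m = 70.61 km.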